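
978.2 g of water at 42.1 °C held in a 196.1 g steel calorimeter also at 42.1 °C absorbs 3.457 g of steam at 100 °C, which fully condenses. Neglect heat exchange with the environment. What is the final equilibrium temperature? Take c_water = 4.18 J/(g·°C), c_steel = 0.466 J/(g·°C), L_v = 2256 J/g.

T_f ≈ 44.2 °C

Energy conservation, ΣQ = 0:
steam→water at 100 °C releases m L_v = 3.457×2256 = 7799
  condensate cools 100→T: 3.457×4.18×(T − 100) = 14.45(T − 100)
  water warms: 978.2×4.18×(T − 42.1) = 4088.9(T − 42.1)
  steel cup: 196.1×0.466×(T − 42.1) = 91.38(T − 42.1)
4194.7 T = 7799 + 1445 + 175989 = 185233
T ≈ 44.16 °C (< 100 °C, so full condensation is consistent).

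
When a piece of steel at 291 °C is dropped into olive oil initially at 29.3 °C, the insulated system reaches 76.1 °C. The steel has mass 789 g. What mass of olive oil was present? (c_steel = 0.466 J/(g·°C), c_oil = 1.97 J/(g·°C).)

m ≈ 857 g

Heat lost by the steel = heat gained by the oil:
789·0.466·(291 − 76.1) = m·1.97·(76.1 − 29.3)
92.2 m = 79013  ⇒  m ≈ 857 g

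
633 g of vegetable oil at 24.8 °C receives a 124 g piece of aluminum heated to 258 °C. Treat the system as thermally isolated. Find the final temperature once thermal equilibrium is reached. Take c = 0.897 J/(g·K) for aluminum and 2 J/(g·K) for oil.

Heat gained plus heat lost sum to zero:
124×0.897×(T − 258) + 633×2×(T − 24.8) = 0
1377.2 T = 60094
T = 60094 / 1377.2 = 43.6 °C

T_f ≈ 43.6 °C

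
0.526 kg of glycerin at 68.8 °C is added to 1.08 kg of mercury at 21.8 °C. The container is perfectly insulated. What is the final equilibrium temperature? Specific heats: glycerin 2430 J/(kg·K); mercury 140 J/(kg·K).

Let T be the final temperature. ΣQ_i = 0:
0.526*2430*(T − 68.8) + 1.08*140*(T − 21.8) = 0
1278.2(T − 68.8) + 151.2(T − 21.8) = 0
(1278.2 + 151.2) T = 1278.2*68.8 + 151.2*21.8
T = 91235 / 1429.4 = 63.8 °C

T_f ≈ 63.8 °C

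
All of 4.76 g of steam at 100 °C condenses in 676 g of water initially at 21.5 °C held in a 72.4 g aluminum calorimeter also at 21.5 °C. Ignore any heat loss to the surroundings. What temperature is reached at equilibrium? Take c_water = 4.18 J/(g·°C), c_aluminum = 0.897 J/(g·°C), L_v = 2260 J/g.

Taking heat into each body as positive, Σ m c ΔT = 0:
condense steam: −4.76·2260 = −10758; condensed water 100 °C→T: 19.9(T − 100); original water: 2825.7(T − 21.5); aluminum cup: 72.4·0.897·(T − 21.5) = 64.94(T − 21.5)
2910.5 T = 10758 + 1989.7 + 62148 = 74896
T ≈ 25.73 °C, under the boiling point, so the assumption holds.

T_f ≈ 25.7 °C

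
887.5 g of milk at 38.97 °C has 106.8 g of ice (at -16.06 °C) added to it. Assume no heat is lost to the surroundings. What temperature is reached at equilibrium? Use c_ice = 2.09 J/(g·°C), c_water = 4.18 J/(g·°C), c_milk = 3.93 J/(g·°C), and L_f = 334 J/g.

Net heat exchanged in the isolated system is zero:
ice -16.06→0 °C: 106.8×2.09×16.06 = 3584.8; fusion: m_ice L_f = 106.8×334 = 35671; meltwater 0→T: 106.8×4.18×T = 446.42 T; milk: 3487.9(T − 38.97)
3934.3 T = 135922 − 39256 = 96667
T ≈ 24.57 °C — above 0 °C, consistent with complete melting.

T_f ≈ 24.6 °C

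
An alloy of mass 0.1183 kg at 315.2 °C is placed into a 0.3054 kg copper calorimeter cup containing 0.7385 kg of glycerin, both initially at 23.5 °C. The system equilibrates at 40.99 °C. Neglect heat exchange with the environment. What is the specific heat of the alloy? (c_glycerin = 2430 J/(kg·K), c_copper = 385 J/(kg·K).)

c ≈ 1030 J/(kg·K)

Let T be the final temperature. ΣQ_i = 0:
0.1183×c×(40.99 − 315.2) + 0.7385×2430×(40.99 − 23.5) + 0.3054×385×(40.99 − 23.5) = 0
-32.44 c = -33443
c = -33443/-32.44 ≈ 1031 J/(kg·K)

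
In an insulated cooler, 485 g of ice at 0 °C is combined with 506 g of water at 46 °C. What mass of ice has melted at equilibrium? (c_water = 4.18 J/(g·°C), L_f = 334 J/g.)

Cooling the water to 0 °C releases 506·4.18·46 = 97294 J.
Melting all 485 g of ice would need 485·334 = 161990 J.
97294 J < 161990 J, so only part of the ice melts and the system sits at 0 °C.
m_melt = 97294 / L_f = 291.3 g.

m_melted ≈ 291 g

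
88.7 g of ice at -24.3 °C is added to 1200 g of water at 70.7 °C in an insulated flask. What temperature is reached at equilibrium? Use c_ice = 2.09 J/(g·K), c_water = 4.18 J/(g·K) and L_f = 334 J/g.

T_f ≈ 59.5 °C

Let T be the final temperature. ΣQ_i = 0:
ice -24.3→0 °C: 88.7×2.09×24.3 = 4504.8; fusion: m_ice L_f = 88.7×334 = 29626; warm the meltwater: 370.77 T; water: 5016(T − 70.7)
5386.8 T = 354631 − 34131 = 320501
T ≈ 59.50 °C. Since T > 0 °C, the all-ice-melts assumption holds.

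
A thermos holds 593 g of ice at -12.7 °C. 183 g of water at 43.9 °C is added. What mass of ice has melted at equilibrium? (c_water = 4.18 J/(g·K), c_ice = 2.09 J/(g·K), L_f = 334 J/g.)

m_melted ≈ 53.4 g

Water can give up m c ΔT = 183×4.18×43.9 = 33581 J before reaching 0 °C.
Warming the ice to 0 °C takes 593×2.09×12.7 = 15740 J, leaving 17841 J for melting.
To melt every bit of ice: 593×334 = 198062 J.
That's not enough to melt it all — equilibrium is at 0 °C with ice remaining.
Mass melted = 17841/334 ≈ 53.42 g.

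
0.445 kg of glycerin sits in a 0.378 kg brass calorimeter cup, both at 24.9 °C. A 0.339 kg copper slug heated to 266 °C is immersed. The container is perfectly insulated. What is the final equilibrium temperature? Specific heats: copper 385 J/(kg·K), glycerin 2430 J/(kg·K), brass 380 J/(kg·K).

T_f ≈ 48.1 °C

T_f = Σ m_i c_i T_i / Σ m_i c_i:
T_f = (130.52×266 + 1081.3×24.9 + 143.64×24.9) / (130.52 + 1081.3 + 143.64)
    = 65219 / 1355.5 ≈ 48.11 °C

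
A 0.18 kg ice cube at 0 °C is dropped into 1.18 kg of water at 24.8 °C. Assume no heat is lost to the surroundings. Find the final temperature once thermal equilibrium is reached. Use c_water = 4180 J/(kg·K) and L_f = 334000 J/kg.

T_f ≈ 10.9 °C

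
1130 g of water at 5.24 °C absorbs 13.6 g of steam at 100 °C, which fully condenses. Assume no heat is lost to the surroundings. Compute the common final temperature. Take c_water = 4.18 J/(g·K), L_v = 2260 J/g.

T_f ≈ 12.8 °C

Conservation of energy gives ΣQ = 0:
condense steam: −13.6×2260 = −30736; condensed water 100 °C→T: 56.85(T − 100); original water: 4723.4(T − 5.24)
4780.2 T = 30736 + 5684.8 + 24751 = 61171
T ≈ 12.80 °C — below 100 °C, confirming all the steam condensed.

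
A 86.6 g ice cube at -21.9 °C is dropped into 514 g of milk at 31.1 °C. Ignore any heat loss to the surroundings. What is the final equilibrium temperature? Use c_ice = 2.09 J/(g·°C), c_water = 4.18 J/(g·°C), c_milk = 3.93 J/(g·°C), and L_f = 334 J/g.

Taking heat into each body as positive, Σ m c ΔT = 0:
ice -21.9→0 °C: 86.6·2.09·21.9 = 3963.8
  latent heat to melt: 86.6·334 = 28924
  meltwater 0→T: 86.6·4.18·T = 361.99 T
  milk cools: 514·3.93·(T − 31.1) = 2020(T − 31.1)
2382 T = 62823 − 32888 = 29934
T ≈ 12.57 °C. Since T > 0 °C, the all-ice-melts assumption holds.

T_f ≈ 12.6 °C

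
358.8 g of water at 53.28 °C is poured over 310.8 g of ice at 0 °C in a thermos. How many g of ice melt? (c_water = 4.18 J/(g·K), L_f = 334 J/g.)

m_melted ≈ 239 g

Water can give up m c ΔT = 358.8·4.18·53.28 = 79908 J before reaching 0 °C.
Melting all 310.8 g of ice would need 310.8·334 = 103807 J.
That's not enough to melt it all — equilibrium is at 0 °C with ice remaining.
m_melted·334 = 79908  ⇒  m_melted ≈ 239.2 g.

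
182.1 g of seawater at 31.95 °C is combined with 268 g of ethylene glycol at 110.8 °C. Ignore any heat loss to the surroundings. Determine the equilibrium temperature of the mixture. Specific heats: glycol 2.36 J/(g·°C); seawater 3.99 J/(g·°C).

Energy conservation, ΣQ = 0:
268·2.36·(T − 110.8) + 182.1·3.99·(T − 31.95) = 0
1359.1 T = 93293
T ≈ 68.65 °C

T_f ≈ 68.6 °C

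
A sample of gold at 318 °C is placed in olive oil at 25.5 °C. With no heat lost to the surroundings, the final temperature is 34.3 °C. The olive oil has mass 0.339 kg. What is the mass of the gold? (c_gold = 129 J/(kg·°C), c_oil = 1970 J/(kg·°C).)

Heat lost by the gold = heat gained by the oil:
m·129·(318 − 34.3) = 0.339·1970·(34.3 − 25.5)
36597 m = 5876.9  ⇒  m ≈ 0.1606 kg

m ≈ 0.161 kg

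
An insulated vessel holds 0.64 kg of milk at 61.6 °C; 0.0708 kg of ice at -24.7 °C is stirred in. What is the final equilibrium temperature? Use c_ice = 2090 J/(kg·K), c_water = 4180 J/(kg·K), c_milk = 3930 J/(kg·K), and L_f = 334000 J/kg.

Sum of m c ΔT and latent-heat terms is zero:
ice -24.7→0 °C: 0.0708·2090·24.7 = 3654.9
  melt ice: 0.0708·334000 = 23647
  warm the meltwater: 295.94 T
  milk cools: 0.64·3930·(T − 61.6) = 2515.2(T − 61.6)
2811.1 T = 154936 − 27302 = 127634
T ≈ 45.40 °C. Since T > 0 °C, the all-ice-melts assumption holds.

T_f ≈ 45.4 °C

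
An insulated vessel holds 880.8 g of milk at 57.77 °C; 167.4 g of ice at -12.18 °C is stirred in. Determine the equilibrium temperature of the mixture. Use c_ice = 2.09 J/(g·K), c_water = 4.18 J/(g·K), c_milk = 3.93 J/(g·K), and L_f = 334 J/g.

T_f ≈ 33.6 °C

Heat gained plus heat lost sum to zero:
warm ice to 0 °C: 167.4×2.09×(0 − (-12.18)) = 4261.4
  latent heat to melt: 167.4×334 = 55912
  meltwater 0→T: 167.4×4.18×T = 699.73 T
  milk: 3461.5(T − 57.77)
4161.3 T = 199973 − 60173 = 139800
T ≈ 33.60 °C — above 0 °C, consistent with complete melting.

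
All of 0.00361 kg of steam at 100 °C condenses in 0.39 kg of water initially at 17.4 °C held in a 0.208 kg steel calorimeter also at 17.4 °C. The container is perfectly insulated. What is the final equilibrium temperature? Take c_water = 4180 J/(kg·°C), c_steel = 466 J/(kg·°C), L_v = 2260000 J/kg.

Let T be the final temperature. ΣQ_i = 0:
steam→water at 100 °C releases m L_v = 0.00361×2260000 = 8158.6
  condensate cools 100→T: 0.00361×4180×(T − 100) = 15.09(T − 100)
  water warms: 0.39×4180×(T − 17.4) = 1630.2(T − 17.4)
  steel cup: 0.208×466×(T − 17.4) = 96.93(T − 17.4)
1742.2 T = 8158.6 + 1509 + 30052 = 39720
T ≈ 22.80 °C (< 100 °C, so full condensation is consistent).

T_f ≈ 22.8 °C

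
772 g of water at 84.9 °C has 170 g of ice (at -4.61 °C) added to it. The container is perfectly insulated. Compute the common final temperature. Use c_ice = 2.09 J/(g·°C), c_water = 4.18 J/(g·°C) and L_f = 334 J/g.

T_f ≈ 54.7 °C

Let T be the final temperature. ΣQ_i = 0:
warm ice to 0 °C: 170×2.09×(0 − (-4.61)) = 1637.9
  latent heat to melt: 170×334 = 56780
  warm the meltwater: 710.6 T
  water: 3227(T − 84.9)
3937.6 T = 273969 − 58418 = 215551
T ≈ 54.74 °C — above 0 °C, consistent with complete melting.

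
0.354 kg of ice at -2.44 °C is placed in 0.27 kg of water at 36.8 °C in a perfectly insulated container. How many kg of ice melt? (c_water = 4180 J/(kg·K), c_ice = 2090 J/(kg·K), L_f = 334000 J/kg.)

m_melted ≈ 0.119 kg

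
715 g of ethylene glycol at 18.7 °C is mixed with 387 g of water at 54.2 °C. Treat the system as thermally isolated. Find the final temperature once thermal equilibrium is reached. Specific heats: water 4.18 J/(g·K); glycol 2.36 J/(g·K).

Let T be the final temperature. ΣQ_i = 0:
387*4.18*(T − 54.2) + 715*2.36*(T − 18.7) = 0
3305.1 T = 119232
T = 119232/3305.1 ≈ 36.08 °C

T_f ≈ 36.1 °C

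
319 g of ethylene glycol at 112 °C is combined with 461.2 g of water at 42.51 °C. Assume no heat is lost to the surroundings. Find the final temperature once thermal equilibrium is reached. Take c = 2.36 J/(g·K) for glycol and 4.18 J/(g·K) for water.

T_f ≈ 62.0 °C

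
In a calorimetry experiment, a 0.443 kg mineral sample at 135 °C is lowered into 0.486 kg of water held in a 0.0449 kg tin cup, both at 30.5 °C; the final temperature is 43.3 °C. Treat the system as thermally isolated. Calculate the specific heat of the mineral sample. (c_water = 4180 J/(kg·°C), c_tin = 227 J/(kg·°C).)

Setting the total heat transfer to zero:
0.443×c×(43.3 − 135) + 0.486×4180×(43.3 − 30.5) + 0.0449×227×(43.3 − 30.5) = 0
-40.62 c = -26133
c = -26133/-40.62 ≈ 643.3 J/(kg·°C)

c ≈ 643 J/(kg·°C)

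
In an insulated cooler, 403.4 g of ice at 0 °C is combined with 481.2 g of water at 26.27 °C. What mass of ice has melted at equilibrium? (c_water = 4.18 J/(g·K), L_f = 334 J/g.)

m_melted ≈ 158 g

Heat available from the water dropping to 0 °C: 481.2·4.18·26.27 = 52840 J.
Melting all 403.4 g of ice would need 403.4·334 = 134736 J.
That's not enough to melt it all — equilibrium is at 0 °C with ice remaining.
m_melted·334 = 52840  ⇒  m_melted ≈ 158.2 g.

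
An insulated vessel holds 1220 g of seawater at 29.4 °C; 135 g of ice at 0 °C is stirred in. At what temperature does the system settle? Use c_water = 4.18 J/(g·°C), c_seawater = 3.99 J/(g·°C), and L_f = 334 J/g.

T_f ≈ 18.0 °C

Energy balance with sensible and latent terms:
fusion: m_ice L_f = 135×334 = 45090
  meltwater 0→T: 135×4.18×T = 564.3 T
  seawater: 4867.8(T − 29.4)
5432.1 T = 143113 − 45090 = 98023
T ≈ 18.05 °C. Since T > 0 °C, the all-ice-melts assumption holds.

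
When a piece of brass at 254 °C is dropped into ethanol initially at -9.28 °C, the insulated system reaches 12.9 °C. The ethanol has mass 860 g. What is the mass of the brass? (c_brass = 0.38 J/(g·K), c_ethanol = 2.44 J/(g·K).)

Heat lost by the brass = heat gained by the ethanol:
m·0.38·(254 − 12.9) = 860·2.44·(12.9 − (-9.28))
91.62 m = 46543  ⇒  m ≈ 508 g

m ≈ 508 g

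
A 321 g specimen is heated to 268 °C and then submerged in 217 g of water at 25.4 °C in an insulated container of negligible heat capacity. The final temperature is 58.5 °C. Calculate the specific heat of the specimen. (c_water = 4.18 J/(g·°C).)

m_s c (T_s − T_f) = m_water c_water (T_f − T_0):
321×c×(268 − 58.5) = 217×4.18×(58.5 − 25.4)
67250 c = 30024  ⇒  c ≈ 0.4465 J/(g·°C)

c ≈ 0.446 J/(g·°C)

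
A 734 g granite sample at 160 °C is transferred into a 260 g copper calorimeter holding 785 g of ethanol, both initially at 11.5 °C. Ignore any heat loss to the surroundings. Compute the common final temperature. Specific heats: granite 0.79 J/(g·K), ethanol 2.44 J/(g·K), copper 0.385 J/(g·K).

Conservation of energy gives ΣQ = 0:
734×0.79×(T − 160) + 785×2.44×(T − 11.5) + 260×0.385×(T − 11.5) = 0
579.86(T − 160) + 1915.4(T − 11.5) + 100.1(T − 11.5) = 0
(579.86 + 1915.4 + 100.1) T = 579.86×160 + 1915.4×11.5 + 100.1×11.5
T = 115956 / 2595.4 = 44.7 °C

T_f ≈ 44.7 °C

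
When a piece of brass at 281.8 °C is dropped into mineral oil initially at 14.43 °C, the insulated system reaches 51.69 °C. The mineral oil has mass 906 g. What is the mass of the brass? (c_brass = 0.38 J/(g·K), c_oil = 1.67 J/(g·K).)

m ≈ 645 g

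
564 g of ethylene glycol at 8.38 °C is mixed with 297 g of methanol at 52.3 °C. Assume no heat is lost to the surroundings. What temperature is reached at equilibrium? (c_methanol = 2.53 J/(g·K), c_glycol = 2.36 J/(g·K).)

T_f = Σ m_i c_i T_i / Σ m_i c_i:
T_f = (751.41*52.3 + 1331*8.38) / (751.41 + 1331)
    = 50453 / 2082.4 ≈ 24.23 °C

T_f ≈ 24.2 °C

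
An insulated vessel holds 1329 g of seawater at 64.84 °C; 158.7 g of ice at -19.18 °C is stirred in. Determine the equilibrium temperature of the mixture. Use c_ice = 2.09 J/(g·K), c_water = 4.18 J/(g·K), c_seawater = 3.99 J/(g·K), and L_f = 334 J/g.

T_f ≈ 47.7 °C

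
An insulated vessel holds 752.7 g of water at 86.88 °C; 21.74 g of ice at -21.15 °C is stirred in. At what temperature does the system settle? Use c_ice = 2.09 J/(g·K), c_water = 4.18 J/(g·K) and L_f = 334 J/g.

T_f ≈ 81.9 °C

Energy balance with sensible and latent terms:
ice -21.15→0 °C: 21.74·2.09·21.15 = 960.98
  latent heat to melt: 21.74·334 = 7261.2
  warm the meltwater: 90.87 T
  water: 3146.3(T − 86.88)
3237.2 T = 273349 − 8222.1 = 265127
T ≈ 81.90 °C (positive, so assuming full melt was valid).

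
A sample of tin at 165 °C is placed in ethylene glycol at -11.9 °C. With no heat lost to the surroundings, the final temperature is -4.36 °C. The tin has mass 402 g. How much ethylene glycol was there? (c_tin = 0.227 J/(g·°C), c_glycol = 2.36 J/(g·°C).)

Heat gained plus heat lost sum to zero:
402·0.227·(-4.36 − 165) + m·2.36·(-4.36 − (-11.9)) = 0
17.79 m = 15455
m = 15455/17.79 ≈ 868.5 g

m ≈ 869 g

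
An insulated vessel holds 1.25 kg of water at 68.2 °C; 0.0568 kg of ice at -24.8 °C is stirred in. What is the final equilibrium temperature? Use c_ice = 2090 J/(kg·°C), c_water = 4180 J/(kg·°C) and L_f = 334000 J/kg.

T_f ≈ 61.2 °C

Energy conservation, ΣQ = 0:
warm ice to 0 °C: 0.0568·2090·(0 − (-24.8)) = 2944.1; fusion: m_ice L_f = 0.0568·334000 = 18971; warm the meltwater: 237.42 T; water cools: 1.25·4180·(T − 68.2) = 5225(T − 68.2)
5462.4 T = 356345 − 21915 = 334430
T ≈ 61.22 °C — above 0 °C, consistent with complete melting.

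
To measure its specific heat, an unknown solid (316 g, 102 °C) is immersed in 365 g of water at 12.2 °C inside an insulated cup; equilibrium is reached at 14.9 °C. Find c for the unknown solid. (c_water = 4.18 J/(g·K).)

Let T be the final temperature. ΣQ_i = 0:
316×c×(14.9 − 102) + 365×4.18×(14.9 − 12.2) = 0
-27524 c = -4119.4
c = -4119.4/-27524 ≈ 0.1497 J/(g·K)

c ≈ 0.15 J/(g·K)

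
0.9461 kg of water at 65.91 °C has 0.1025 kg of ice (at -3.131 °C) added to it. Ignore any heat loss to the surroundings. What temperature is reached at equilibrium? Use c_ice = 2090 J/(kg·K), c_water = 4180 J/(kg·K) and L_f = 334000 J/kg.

Heat gained plus heat lost sum to zero:
ice -3.131→0 °C: 0.1025×2090×3.131 = 670.74; latent heat to melt: 0.1025×334000 = 34235; meltwater 0→T: 0.1025×4180×T = 428.45 T; water: 3954.7(T − 65.91)
4383.1 T = 260654 − 34906 = 225748
T ≈ 51.50 °C. Since T > 0 °C, the all-ice-melts assumption holds.

T_f ≈ 51.5 °C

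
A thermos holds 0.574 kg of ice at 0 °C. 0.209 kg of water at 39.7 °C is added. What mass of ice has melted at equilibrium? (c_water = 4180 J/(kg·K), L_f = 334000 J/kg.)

m_melted ≈ 0.104 kg

Water can give up m c ΔT = 0.209·4180·39.7 = 34683 J before reaching 0 °C.
Melting all 0.574 kg of ice would need 0.574·334000 = 191716 J.
Since 34683 < 191716 J, not all the ice melts; equilibrium is at 0 °C.
m_melt = 34683 / L_f = 0.1038 kg.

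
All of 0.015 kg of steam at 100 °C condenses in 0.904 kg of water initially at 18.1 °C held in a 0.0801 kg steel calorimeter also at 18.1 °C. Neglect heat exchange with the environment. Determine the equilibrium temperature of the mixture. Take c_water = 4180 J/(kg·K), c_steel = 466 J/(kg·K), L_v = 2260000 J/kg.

Energy balance with sensible and latent terms:
latent heat released on condensation: 0.015·2260000 = 33900
  condensed water 100 °C→T: 62.7(T − 100)
  water warms: 0.904·4180·(T − 18.1) = 3778.7(T − 18.1)
  cup: 37.33(T − 18.1)
3878.7 T = 33900 + 6270 + 69070 = 109240
T ≈ 28.16 °C (< 100 °C, so full condensation is consistent).

T_f ≈ 28.2 °C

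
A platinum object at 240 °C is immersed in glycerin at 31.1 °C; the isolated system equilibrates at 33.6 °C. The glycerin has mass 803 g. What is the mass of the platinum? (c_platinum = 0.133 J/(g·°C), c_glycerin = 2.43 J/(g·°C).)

Net heat exchanged in the isolated system is zero:
m×0.133×(33.6 − 240) + 803×2.43×(33.6 − 31.1) = 0
-27.45 m = -4878.2
m = -4878.2/-27.45 ≈ 177.7 g

m ≈ 178 g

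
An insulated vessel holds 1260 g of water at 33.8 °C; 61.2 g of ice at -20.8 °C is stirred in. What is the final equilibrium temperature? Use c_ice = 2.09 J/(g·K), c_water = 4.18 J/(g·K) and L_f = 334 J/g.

T_f ≈ 28.1 °C

Conservation of energy gives ΣQ = 0:
warm ice to 0 °C: 61.2·2.09·(0 − (-20.8)) = 2660.5; latent heat to melt: 61.2·334 = 20441; warm the meltwater: 255.82 T; water: 5266.8(T − 33.8)
5522.6 T = 178018 − 23101 = 154917
T ≈ 28.05 °C (positive, so assuming full melt was valid).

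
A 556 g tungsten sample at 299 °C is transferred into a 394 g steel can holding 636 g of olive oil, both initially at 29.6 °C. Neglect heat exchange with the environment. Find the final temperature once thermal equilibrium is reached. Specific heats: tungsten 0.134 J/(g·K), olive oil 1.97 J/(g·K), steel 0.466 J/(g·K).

T_f ≈ 42.9 °C

Conservation of energy gives ΣQ = 0:
556·0.134·(T − 299) + 636·1.97·(T − 29.6) + 394·0.466·(T − 29.6) = 0
74.5(T − 299) + 1252.9(T − 29.6) + 183.6(T − 29.6) = 0
(74.5 + 1252.9 + 183.6) T = 74.5·299 + 1252.9·29.6 + 183.6·29.6
T ≈ 42.88 °C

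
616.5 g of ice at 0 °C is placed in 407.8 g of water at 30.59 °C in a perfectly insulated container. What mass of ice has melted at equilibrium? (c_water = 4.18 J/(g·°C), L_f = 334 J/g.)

Cooling the water to 0 °C releases 407.8×4.18×30.59 = 52144 J.
Melting all 616.5 g of ice would need 616.5×334 = 205911 J.
Since 52144 < 205911 J, not all the ice melts; equilibrium is at 0 °C.
Mass melted = 52144/334 ≈ 156.1 g.

m_melted ≈ 156 g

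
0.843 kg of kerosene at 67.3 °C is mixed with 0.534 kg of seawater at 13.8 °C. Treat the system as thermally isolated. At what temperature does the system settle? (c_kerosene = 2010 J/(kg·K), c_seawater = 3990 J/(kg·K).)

T_f ≈ 37.5 °C

Net heat exchanged in the isolated system is zero:
0.843·2010·(T − 67.3) + 0.534·3990·(T − 13.8) = 0
1694.4(T − 67.3) + 2130.7(T − 13.8) = 0
3825.1 T = 143438
T ≈ 37.50 °C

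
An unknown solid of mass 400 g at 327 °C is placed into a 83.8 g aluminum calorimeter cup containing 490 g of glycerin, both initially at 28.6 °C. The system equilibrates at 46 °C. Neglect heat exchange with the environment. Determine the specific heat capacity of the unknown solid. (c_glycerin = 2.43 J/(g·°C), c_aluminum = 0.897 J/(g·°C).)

c ≈ 0.196 J/(g·°C)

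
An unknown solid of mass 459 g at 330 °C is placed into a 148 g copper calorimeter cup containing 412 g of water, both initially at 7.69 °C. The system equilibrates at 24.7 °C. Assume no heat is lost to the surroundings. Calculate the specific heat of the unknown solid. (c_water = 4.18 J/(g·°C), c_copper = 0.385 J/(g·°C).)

Taking heat into each body as positive, Σ m c ΔT = 0:
459·c·(24.7 − 330) + 412·4.18·(24.7 − 7.69) + 148·0.385·(24.7 − 7.69) = 0
-140133 c = -30263
c = -30263/-140133 ≈ 0.216 J/(g·°C)

c ≈ 0.216 J/(g·°C)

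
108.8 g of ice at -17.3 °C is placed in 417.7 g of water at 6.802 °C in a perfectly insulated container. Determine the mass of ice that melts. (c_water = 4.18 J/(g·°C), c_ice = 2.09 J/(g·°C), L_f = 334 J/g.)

m_melted ≈ 23.8 g

Water can give up m c ΔT = 417.7×4.18×6.802 = 11876 J before reaching 0 °C.
Warming the ice to 0 °C takes 108.8×2.09×17.3 = 3933.9 J, leaving 7942.3 J for melting.
To melt every bit of ice: 108.8×334 = 36339 J.
That's not enough to melt it all — equilibrium is at 0 °C with ice remaining.
m_melted×334 = 7942.3  ⇒  m_melted ≈ 23.78 g.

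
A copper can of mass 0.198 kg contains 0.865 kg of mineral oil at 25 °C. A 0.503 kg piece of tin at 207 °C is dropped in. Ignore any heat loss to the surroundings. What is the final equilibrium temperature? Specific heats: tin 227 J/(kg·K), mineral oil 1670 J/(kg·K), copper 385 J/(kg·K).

T_f = Σ m_i c_i T_i / Σ m_i c_i:
T_f = (114.18·207 + 1444.5·25 + 76.23·25) / (114.18 + 1444.5 + 76.23)
    = 61655 / 1635 ≈ 37.71 °C

T_f ≈ 37.7 °C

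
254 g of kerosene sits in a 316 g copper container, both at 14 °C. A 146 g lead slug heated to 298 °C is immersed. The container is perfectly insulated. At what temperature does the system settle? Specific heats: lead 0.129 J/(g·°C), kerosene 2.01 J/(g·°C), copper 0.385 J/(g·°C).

T_f ≈ 22.2 °C

T_f = Σ m_i c_i T_i / Σ m_i c_i:
T_f = (18.83·298 + 510.54·14 + 121.66·14) / (18.83 + 510.54 + 121.66)
    = 14463 / 651.03 ≈ 22.22 °C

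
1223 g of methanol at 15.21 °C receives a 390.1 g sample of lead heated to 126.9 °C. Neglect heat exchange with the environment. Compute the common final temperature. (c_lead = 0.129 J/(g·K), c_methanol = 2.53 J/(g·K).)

T_f ≈ 17.0 °C

Heat gained plus heat lost sum to zero:
390.1×0.129×(T − 126.9) + 1223×2.53×(T − 15.21) = 0
50.32(T − 126.9) + 3094.2(T − 15.21) = 0
3144.5 T = 53449
T = 53449/3144.5 ≈ 17.00 °C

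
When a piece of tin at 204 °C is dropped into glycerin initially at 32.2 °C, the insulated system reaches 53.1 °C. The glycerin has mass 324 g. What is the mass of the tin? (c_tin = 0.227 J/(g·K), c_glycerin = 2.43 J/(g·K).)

Let T be the final temperature. ΣQ_i = 0:
m·0.227·(53.1 − 204) + 324·2.43·(53.1 − 32.2) = 0
-34.25 m = -16455
m = -16455/-34.25 ≈ 480.4 g

m ≈ 480 g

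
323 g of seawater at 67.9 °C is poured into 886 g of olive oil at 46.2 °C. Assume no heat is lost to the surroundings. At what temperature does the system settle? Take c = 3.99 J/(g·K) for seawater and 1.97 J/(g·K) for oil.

T_f ≈ 55.4 °C

Taking heat into each body as positive, Σ m c ΔT = 0:
323·3.99·(T − 67.9) + 886·1.97·(T − 46.2) = 0
(1288.8 + 1745.4) T = 1288.8·67.9 + 1745.4·46.2
T = 168146/3034.2 ≈ 55.42 °C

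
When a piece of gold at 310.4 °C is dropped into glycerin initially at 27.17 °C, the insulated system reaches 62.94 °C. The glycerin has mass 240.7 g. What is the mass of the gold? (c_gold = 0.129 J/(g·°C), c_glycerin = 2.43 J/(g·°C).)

m ≈ 655 g

Conservation of energy gives ΣQ = 0:
m·0.129·(62.94 − 310.4) + 240.7·2.43·(62.94 − 27.17) = 0
-31.92 m = -20922
m = -20922/-31.92 ≈ 655.4 g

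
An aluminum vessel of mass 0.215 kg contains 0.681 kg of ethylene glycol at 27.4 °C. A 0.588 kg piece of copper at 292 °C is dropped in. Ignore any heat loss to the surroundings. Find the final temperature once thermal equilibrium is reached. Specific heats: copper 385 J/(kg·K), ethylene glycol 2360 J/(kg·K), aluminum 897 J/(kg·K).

T_f ≈ 57.0 °C

T_f is the heat-capacity-weighted average of the initial temperatures:
T_f = (226.38·292 + 1607.2·27.4 + 192.85·27.4) / (226.38 + 1607.2 + 192.85)
    = 115423 / 2026.4 ≈ 56.96 °C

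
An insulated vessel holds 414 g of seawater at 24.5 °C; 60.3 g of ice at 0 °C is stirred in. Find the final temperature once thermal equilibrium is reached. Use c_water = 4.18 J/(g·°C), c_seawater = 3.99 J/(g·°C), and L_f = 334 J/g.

T_f ≈ 10.7 °C

Net heat exchanged in the isolated system is zero:
melt ice: 60.3×334 = 20140
  warm the meltwater: 252.05 T
  seawater cools: 414×3.99×(T − 24.5) = 1651.9(T − 24.5)
1903.9 T = 40471 − 20140 = 20330
T ≈ 10.68 °C. Since T > 0 °C, the all-ice-melts assumption holds.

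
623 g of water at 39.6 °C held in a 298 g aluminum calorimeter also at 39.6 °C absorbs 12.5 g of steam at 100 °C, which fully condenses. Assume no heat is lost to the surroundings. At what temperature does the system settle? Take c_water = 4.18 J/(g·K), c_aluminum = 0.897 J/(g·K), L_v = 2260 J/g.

T_f ≈ 50.3 °C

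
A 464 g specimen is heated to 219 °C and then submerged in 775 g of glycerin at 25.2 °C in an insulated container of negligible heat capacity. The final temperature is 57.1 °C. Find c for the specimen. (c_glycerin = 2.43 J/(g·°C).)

c ≈ 0.8 J/(g·°C)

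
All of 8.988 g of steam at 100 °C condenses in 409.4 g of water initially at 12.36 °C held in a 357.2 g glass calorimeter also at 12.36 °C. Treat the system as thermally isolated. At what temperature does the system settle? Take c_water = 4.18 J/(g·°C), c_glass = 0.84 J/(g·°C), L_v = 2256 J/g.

Taking heat into each body as positive, Σ m c ΔT = 0:
steam→water at 100 °C releases m L_v = 8.988×2256 = 20277
  condensed water 100 °C→T: 37.57(T − 100)
  original water: 1711.3(T − 12.36)
  cup: 300.05(T − 12.36)
2048.9 T = 20277 + 3757 + 24860 = 48894
T ≈ 23.86 °C — below 100 °C, confirming all the steam condensed.

T_f ≈ 23.9 °C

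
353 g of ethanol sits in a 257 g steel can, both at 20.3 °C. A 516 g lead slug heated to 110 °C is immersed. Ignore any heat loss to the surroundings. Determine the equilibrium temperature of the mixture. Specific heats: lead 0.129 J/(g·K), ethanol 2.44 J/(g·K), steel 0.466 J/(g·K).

Setting the total heat transfer to zero:
516×0.129×(T − 110) + 353×2.44×(T − 20.3) + 257×0.466×(T − 20.3) = 0
66.56(T − 110) + 861.32(T − 20.3) + 119.76(T − 20.3) = 0
(66.56 + 861.32 + 119.76) T = 66.56×110 + 861.32×20.3 + 119.76×20.3
T = 27238 / 1047.6 = 26 °C

T_f ≈ 26.0 °C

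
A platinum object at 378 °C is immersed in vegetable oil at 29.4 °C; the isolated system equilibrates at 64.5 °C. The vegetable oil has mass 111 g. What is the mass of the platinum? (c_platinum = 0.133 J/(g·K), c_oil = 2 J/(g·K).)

Let T be the final temperature. ΣQ_i = 0:
m×0.133×(64.5 − 378) + 111×2×(64.5 − 29.4) = 0
-41.7 m = -7792.2
m = -7792.2/-41.7 ≈ 186.9 g

m ≈ 187 g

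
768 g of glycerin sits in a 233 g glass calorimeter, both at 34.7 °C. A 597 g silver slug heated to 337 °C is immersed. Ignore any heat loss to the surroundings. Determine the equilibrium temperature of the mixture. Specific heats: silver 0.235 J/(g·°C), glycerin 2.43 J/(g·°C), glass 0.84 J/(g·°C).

T_f ≈ 54.0 °C

Setting the total heat transfer to zero:
597×0.235×(T − 337) + 768×2.43×(T − 34.7) + 233×0.84×(T − 34.7) = 0
2202.3 T = 118829
T ≈ 53.96 °C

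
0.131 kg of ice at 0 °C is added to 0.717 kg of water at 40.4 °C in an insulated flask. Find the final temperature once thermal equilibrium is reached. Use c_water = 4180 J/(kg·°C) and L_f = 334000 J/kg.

T_f ≈ 21.8 °C

Let T be the final temperature. ΣQ_i = 0:
melt ice: 0.131·334000 = 43754; meltwater 0→T: 0.131·4180·T = 547.58 T; water cools: 0.717·4180·(T − 40.4) = 2997.1(T − 40.4)
3544.6 T = 121081 − 43754 = 77327
T ≈ 21.82 °C (positive, so assuming full melt was valid).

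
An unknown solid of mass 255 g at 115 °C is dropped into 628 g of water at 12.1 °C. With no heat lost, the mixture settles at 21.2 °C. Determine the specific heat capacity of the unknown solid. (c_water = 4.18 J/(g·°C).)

Let T be the final temperature. ΣQ_i = 0:
255·c·(21.2 − 115) + 628·4.18·(21.2 − 12.1) = 0
-23919 c = -23888
c = -23888/-23919 ≈ 0.9987 J/(g·°C)

c ≈ 0.999 J/(g·°C)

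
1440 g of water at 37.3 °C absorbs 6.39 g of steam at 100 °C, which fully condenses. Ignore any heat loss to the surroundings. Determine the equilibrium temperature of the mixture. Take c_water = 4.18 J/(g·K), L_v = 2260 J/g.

T_f ≈ 40.0 °C

Let T be the final temperature. ΣQ_i = 0:
condense steam: −6.39×2260 = −14441; condensate cools 100→T: 6.39×4.18×(T − 100) = 26.71(T − 100); original water: 6019.2(T − 37.3)
6045.9 T = 14441 + 2671 + 224516 = 241629
T ≈ 39.97 °C — below 100 °C, confirming all the steam condensed.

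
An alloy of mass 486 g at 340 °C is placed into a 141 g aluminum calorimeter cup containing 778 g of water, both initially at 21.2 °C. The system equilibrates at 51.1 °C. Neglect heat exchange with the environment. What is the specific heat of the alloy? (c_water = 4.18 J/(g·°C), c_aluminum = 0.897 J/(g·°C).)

Energy conservation, ΣQ = 0:
486×c×(51.1 − 340) + 778×4.18×(51.1 − 21.2) + 141×0.897×(51.1 − 21.2) = 0
-140405 c = -101018
c = -101018/-140405 ≈ 0.7195 J/(g·°C)

c ≈ 0.719 J/(g·°C)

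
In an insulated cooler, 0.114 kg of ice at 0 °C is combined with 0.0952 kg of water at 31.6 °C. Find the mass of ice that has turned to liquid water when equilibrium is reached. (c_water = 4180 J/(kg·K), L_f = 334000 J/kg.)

Water can give up m c ΔT = 0.0952×4180×31.6 = 12575 J before reaching 0 °C.
Melting all 0.114 kg of ice would need 0.114×334000 = 38076 J.
That's not enough to melt it all — equilibrium is at 0 °C with ice remaining.
m_melted×334000 = 12575  ⇒  m_melted ≈ 0.03765 kg.

m_melted ≈ 0.0376 kg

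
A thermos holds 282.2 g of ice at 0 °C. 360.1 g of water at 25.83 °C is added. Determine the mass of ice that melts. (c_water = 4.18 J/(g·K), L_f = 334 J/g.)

Water can give up m c ΔT = 360.1×4.18×25.83 = 38880 J before reaching 0 °C.
To melt every bit of ice: 282.2×334 = 94255 J.
Since 38880 < 94255 J, not all the ice melts; equilibrium is at 0 °C.
m_melted×334 = 38880  ⇒  m_melted ≈ 116.4 g.

m_melted ≈ 116 g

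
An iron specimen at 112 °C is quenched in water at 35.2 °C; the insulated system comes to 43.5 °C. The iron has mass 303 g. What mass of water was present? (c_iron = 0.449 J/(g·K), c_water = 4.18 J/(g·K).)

Heat lost by the iron = heat gained by the water:
303·0.449·(112 − 43.5) = m·4.18·(43.5 − 35.2)
34.69 m = 9319.2  ⇒  m ≈ 268.6 g

m ≈ 269 g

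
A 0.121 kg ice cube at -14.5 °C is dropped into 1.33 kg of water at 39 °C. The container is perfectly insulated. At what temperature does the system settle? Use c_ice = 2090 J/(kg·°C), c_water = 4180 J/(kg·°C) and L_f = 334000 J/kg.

T_f ≈ 28.5 °C

Sum of m c ΔT and latent-heat terms is zero:
warm ice to 0 °C: 0.121·2090·(0 − (-14.5)) = 3666.9
  fusion: m_ice L_f = 0.121·334000 = 40414
  meltwater 0→T: 0.121·4180·T = 505.78 T
  water: 5559.4(T − 39)
6065.2 T = 216817 − 44081 = 172736
T ≈ 28.48 °C — above 0 °C, consistent with complete melting.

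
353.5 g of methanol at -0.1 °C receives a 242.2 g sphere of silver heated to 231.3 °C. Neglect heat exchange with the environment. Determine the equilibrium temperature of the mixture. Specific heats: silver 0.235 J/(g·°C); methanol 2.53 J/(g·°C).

T_f ≈ 13.7 °C

Set heat shed by the hot body equal to heat absorbed by the cold body:
242.2×0.235×(231.3 − T) = 353.5×2.53×(T − (-0.1))
56.92(231.3 − T) = 894.35(T − (-0.1))
951.27 T = 13075  ⇒  T ≈ 13.75 °C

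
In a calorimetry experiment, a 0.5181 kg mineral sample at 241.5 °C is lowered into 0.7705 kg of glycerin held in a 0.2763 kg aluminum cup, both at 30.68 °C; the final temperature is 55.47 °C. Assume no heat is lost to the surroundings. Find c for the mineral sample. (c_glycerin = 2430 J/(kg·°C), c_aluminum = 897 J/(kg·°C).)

Conservation of energy gives ΣQ = 0:
0.5181·c·(55.47 − 241.5) + 0.7705·2430·(55.47 − 30.68) + 0.2763·897·(55.47 − 30.68) = 0
-96.38 c = -52559
c = -52559/-96.38 ≈ 545.3 J/(kg·°C)

c ≈ 545 J/(kg·°C)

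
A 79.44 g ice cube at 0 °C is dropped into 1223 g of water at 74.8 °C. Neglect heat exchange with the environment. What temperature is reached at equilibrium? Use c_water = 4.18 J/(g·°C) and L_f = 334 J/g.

T_f ≈ 65.4 °C

Let T be the final temperature. ΣQ_i = 0:
fusion: m_ice L_f = 79.44×334 = 26533
  warm the meltwater: 332.06 T
  water: 5112.1(T − 74.8)
5444.2 T = 382388 − 26533 = 355855
T ≈ 65.36 °C. Since T > 0 °C, the all-ice-melts assumption holds.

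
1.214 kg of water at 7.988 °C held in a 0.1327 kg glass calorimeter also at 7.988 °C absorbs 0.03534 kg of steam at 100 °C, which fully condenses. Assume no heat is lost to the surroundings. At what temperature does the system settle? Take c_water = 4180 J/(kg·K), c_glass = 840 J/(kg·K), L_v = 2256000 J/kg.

T_f ≈ 25.5 °C

Setting the total heat transfer to zero:
condense steam: −0.03534×2256000 = −79727; condensed water 100 °C→T: 147.72(T − 100); original water: 5074.5(T − 7.988); glass cup: 0.1327×840×(T − 7.988) = 111.47(T − 7.988)
5333.7 T = 79727 + 14772 + 41426 = 135925
T ≈ 25.48 °C (< 100 °C, so full condensation is consistent).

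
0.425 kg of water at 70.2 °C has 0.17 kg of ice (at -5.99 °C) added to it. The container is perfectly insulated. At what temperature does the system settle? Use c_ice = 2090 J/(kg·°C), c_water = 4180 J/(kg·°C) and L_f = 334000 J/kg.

T_f ≈ 26.5 °C

Let T be the final temperature. ΣQ_i = 0:
ice -5.99→0 °C: 0.17·2090·5.99 = 2128.2; fusion: m_ice L_f = 0.17·334000 = 56780; warm the meltwater: 710.6 T; water cools: 0.425·4180·(T − 70.2) = 1776.5(T − 70.2)
2487.1 T = 124710 − 58908 = 65802
T ≈ 26.46 °C. Since T > 0 °C, the all-ice-melts assumption holds.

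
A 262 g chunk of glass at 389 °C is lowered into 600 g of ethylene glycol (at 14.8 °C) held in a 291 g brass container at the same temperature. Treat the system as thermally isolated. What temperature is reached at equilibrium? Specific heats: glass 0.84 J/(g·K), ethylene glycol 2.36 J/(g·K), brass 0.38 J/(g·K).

Taking heat into each body as positive, Σ m c ΔT = 0:
262*0.84*(T − 389) + 600*2.36*(T − 14.8) + 291*0.38*(T − 14.8) = 0
220.08(T − 389) + 1416(T − 14.8) + 110.58(T − 14.8) = 0
(220.08 + 1416 + 110.58) T = 220.08*389 + 1416*14.8 + 110.58*14.8
T ≈ 61.95 °C

T_f ≈ 61.9 °C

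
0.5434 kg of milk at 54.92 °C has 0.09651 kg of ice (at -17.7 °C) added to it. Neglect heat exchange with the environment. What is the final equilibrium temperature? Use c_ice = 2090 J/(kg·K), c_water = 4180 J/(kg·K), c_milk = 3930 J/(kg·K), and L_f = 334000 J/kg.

T_f ≈ 32.1 °C

Taking heat into each body as positive, Σ m c ΔT = 0:
warm ice to 0 °C: 0.09651·2090·(0 − (-17.7)) = 3570.2; melt ice: 0.09651·334000 = 32234; warm the meltwater: 403.41 T; milk cools: 0.5434·3930·(T − 54.92) = 2135.6(T − 54.92)
2539 T = 117285 − 35805 = 81481
T ≈ 32.09 °C (positive, so assuming full melt was valid).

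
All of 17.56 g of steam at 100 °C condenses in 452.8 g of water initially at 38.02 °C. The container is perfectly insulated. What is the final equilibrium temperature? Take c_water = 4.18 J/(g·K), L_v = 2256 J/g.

Net heat exchanged in the isolated system is zero:
latent heat released on condensation: 17.56×2256 = 39615
  condensed water 100 °C→T: 73.4(T − 100)
  original water: 1892.7(T − 38.02)
1966.1 T = 39615 + 7340.1 + 71961 = 118916
T ≈ 60.48 °C (< 100 °C, so full condensation is consistent).

T_f ≈ 60.5 °C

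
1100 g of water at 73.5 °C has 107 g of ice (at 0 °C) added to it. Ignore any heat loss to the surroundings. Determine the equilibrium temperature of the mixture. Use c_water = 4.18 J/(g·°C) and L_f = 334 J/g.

Taking heat into each body as positive, Σ m c ΔT = 0:
melt ice: 107×334 = 35738; meltwater 0→T: 107×4.18×T = 447.26 T; water: 4598(T − 73.5)
5045.3 T = 337953 − 35738 = 302215
T ≈ 59.90 °C — above 0 °C, consistent with complete melting.

T_f ≈ 59.9 °C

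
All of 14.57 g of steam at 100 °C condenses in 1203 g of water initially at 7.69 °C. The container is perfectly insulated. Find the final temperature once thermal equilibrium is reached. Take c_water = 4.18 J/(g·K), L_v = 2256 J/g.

T_f ≈ 15.3 °C

Conservation of energy gives ΣQ = 0:
latent heat released on condensation: 14.57×2256 = 32870
  condensed water 100 °C→T: 60.9(T − 100)
  water warms: 1203×4.18×(T − 7.69) = 5028.5(T − 7.69)
5089.4 T = 32870 + 6090.3 + 38669 = 77630
T ≈ 15.25 °C — below 100 °C, confirming all the steam condensed.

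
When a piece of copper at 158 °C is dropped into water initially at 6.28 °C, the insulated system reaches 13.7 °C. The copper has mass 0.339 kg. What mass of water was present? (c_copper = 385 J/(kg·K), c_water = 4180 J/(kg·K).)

Heat lost by the copper = heat gained by the water:
0.339·385·(158 − 13.7) = m·4180·(13.7 − 6.28)
31016 m = 18833  ⇒  m ≈ 0.6072 kg

m ≈ 0.607 kg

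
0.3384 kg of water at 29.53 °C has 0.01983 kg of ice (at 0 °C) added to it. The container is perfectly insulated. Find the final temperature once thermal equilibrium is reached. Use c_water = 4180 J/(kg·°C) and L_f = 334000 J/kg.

Sum of m c ΔT and latent-heat terms is zero:
latent heat to melt: 0.01983×334000 = 6623.2; warm the meltwater: 82.89 T; water cools: 0.3384×4180×(T − 29.53) = 1414.5(T − 29.53)
1497.4 T = 41771 − 6623.2 = 35147
T ≈ 23.47 °C (positive, so assuming full melt was valid).

T_f ≈ 23.5 °C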